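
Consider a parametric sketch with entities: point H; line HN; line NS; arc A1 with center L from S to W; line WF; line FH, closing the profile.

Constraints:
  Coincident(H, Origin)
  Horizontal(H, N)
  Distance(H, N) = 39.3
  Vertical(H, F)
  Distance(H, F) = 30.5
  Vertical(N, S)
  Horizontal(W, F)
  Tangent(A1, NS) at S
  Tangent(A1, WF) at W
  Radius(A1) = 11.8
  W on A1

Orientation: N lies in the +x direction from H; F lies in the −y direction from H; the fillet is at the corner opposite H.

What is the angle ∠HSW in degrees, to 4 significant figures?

70.45°

The virtual corner opposite H is at (39.30, -30.50). A1 meets NS tangentially, so LS is at right angles to NS and tangency of A1 to WF means the radius LW is perpendicular to WF, with radius 11.8, so the center L sits 11.8 in from both sides at L = (27.50, -18.70). That places the tangent points at S = (39.30, -18.70) on NS and W = (27.50, -30.50) on WF. Then cos ∠HSW = SH·SW / (|SH||SW|), giving 70.45°.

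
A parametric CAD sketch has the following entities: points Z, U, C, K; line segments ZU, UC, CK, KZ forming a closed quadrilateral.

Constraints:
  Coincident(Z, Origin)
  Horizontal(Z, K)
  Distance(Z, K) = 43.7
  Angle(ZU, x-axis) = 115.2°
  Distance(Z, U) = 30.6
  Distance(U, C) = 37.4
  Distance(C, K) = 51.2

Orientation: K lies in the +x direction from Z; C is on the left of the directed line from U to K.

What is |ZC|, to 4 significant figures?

49.54

Checks: Z = (0.00, 0.00) ✓; |UC| = 37.40 ✓; |CK| = 51.20 ✓.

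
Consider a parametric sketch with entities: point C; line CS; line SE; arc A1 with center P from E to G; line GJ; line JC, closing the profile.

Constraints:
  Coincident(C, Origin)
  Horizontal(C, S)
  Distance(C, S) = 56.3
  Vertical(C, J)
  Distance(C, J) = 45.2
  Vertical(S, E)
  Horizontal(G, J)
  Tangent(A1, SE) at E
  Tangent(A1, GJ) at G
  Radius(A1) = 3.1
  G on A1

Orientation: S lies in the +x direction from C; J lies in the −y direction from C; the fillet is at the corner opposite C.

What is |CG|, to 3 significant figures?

69.8

C is at the origin; C and S share the same y with |CS| = 56.3 and S on the +x side, so S = (56.3, 0.00). CJ is vertical with |CJ| = 45.2 and J on the −y side, so J = (0.00, -45.2). The virtual corner opposite C is at (56.3, -45.2). Tangency of A1 to SE means the radius PE is perpendicular to SE and the tangent condition forces PG to be normal to GJ, with radius 3.1, so the center P sits 3.1 in from both sides at P = (53.2, -42.1). That places the tangent points at E = (56.3, -42.1) on SE and G = (53.2, -45.2) on GJ. Then |CG| = |G − C| = 69.8.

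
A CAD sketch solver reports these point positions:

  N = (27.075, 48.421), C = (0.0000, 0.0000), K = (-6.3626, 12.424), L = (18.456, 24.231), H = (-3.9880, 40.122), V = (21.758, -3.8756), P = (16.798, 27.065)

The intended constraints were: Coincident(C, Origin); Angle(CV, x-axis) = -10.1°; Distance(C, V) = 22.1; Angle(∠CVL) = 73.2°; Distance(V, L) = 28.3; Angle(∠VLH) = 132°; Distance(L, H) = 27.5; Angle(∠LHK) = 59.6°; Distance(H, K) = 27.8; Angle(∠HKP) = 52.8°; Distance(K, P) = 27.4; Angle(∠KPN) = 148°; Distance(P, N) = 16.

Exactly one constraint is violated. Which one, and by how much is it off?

Distance(P, N) = 16 — off by 7.70.

C = (0.00, 0.00) ✓; CV at -10.10° ✓; |CV| = 22.10 ✓; ∠CVL = 73.20° ✓; |VL| = 28.30 ✓; ∠VLH = 132.0° ✓; |LH| = 27.50 ✓; ∠LHK = 59.60° ✓; |HK| = 27.80 ✓; ∠HKP = 52.80° ✓; |KP| = 27.40 ✓; ∠KPN = 148.0° ✓; |PN| = 23.70 ✗.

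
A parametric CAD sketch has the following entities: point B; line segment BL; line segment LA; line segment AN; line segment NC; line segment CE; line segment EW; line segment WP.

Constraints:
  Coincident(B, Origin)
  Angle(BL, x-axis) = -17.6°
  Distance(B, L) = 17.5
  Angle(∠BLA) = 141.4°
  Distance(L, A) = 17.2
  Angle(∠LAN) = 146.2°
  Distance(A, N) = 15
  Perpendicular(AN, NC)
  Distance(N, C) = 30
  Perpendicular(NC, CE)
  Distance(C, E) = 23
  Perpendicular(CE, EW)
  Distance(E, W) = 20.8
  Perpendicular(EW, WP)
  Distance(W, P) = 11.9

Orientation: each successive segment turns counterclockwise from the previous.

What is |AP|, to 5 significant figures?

9.9925

CE ⟂ EW, so EW runs at -35.200°; with |EW| = 20.8, W = (20.609, -0.36153). EW is perpendicular to WP, so WP runs at 54.800°; with |WP| = 11.9, P = (27.469, 9.3625). Then |AP| = |P − A| = 9.9925.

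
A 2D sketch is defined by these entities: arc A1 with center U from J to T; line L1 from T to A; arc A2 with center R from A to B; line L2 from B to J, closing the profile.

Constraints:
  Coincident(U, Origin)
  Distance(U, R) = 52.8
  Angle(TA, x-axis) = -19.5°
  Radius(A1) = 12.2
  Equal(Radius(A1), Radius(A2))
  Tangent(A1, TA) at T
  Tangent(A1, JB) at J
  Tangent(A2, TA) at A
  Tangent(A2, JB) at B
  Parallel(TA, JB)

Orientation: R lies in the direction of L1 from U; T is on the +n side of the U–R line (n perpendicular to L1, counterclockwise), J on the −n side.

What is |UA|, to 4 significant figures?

54.19

Tangency of A1 to both parallel lines with radius 12.2 puts T and J at U ± 12.2·n: T = (4.072, 11.50), J = (-4.072, -11.50). Equal radii place A and B the same way about R: A = R + 12.2·n = (53.84, -6.125), B = R − 12.2·n = (45.70, -29.13). Then |UA| = |A − U| = 54.19.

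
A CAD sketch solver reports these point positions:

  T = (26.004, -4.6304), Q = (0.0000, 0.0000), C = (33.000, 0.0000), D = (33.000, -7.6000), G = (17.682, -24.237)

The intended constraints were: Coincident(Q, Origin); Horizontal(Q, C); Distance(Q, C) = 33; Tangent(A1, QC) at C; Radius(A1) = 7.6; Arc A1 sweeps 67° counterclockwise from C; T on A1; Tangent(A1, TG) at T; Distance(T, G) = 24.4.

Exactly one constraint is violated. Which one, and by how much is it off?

Distance(T, G) = 24.4 — off by 3.10.

Q = (0.00, 0.00) ✓; Q.y = 0.00, C.y = 0.00 ✓; |QC| = 33.00 ✓; ∠(DC, CQ) = 90.00° ✓; |DC| = 7.600 ✓; bearing(D→T) − bearing(D→C) = 67.00° ✓; |DT| = 7.600 ✓; ∠(DT, TG) = 90.00° ✓; |TG| = 21.30 ✗.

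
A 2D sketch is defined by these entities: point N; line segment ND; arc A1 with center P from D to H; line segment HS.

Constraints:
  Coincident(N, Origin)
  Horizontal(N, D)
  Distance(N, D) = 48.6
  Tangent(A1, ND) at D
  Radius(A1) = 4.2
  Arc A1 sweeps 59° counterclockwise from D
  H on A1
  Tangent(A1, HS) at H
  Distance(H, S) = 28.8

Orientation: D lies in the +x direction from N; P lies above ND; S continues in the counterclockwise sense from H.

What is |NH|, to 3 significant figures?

52.2

N is at the origin; ND is horizontal with |ND| = 48.6 and D on the +x side, so D = (48.6, 0.00). A1 meets ND tangentially, so PD is at right angles to ND, so P = D + (0, 4.2) = (48.6, 4.20). On A1, D sits at bearing -90° from P; a 59° counterclockwise sweep puts H at bearing -31°, so H = P + 4.2·(cos -31°, sin -31°) = (52.2, 2.04). Then |NH| = |H − N| = 52.2.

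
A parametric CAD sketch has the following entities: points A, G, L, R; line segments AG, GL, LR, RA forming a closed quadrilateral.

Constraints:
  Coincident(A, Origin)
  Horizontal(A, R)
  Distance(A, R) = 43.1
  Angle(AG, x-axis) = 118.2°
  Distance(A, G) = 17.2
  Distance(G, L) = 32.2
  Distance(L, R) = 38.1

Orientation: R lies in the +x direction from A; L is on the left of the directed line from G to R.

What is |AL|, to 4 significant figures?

36.55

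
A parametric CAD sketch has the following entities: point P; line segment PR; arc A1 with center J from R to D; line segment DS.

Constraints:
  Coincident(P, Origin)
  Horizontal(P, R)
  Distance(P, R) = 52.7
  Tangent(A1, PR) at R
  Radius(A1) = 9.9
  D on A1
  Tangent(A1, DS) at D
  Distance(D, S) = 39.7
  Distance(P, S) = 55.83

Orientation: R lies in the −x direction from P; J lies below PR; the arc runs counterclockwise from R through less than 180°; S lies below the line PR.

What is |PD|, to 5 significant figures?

62.154

Checks: |PR| = 52.70 ✓; |JD| = 9.900 ✓; ∠(JD, DS) = 90.00° ✓; |DS| = 39.70 ✓; |PS| = 55.83 ✓.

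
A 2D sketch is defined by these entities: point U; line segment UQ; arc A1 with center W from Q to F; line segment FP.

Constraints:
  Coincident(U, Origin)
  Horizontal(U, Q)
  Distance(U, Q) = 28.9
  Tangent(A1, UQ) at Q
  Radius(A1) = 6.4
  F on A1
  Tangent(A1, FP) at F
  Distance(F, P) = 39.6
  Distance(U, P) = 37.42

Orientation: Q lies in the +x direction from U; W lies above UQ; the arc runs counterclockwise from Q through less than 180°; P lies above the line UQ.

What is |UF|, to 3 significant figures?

35.0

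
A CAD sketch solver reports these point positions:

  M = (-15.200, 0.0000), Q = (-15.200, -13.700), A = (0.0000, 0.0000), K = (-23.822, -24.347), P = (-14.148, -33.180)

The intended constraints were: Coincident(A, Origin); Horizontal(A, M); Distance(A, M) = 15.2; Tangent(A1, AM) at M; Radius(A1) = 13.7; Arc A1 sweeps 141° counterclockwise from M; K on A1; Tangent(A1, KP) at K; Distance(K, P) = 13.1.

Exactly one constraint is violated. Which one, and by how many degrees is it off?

Tangent(A1, KP) at K — off by 3.40°.

A = (0.00, 0.00) ✓; A.y = 0.00, M.y = 0.00 ✓; |AM| = 15.20 ✓; ∠(QM, MA) = 90.00° ✓; |QM| = 13.70 ✓; bearing(Q→K) − bearing(Q→M) = 141.0° ✓; |QK| = 13.70 ✓; ∠(QK, KP) = 93.40° ✗; |KP| = 13.10 ✓.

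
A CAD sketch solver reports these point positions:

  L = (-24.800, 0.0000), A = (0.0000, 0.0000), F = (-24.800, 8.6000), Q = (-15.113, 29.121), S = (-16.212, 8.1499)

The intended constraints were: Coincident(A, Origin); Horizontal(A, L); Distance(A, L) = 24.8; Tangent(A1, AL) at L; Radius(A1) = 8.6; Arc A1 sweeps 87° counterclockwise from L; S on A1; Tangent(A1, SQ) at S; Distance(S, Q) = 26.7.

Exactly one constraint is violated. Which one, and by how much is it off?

Distance(S, Q) = 26.7 — off by 5.70.

A = (0.00, 0.00) ✓; A.y = 0.00, L.y = 0.00 ✓; |AL| = 24.80 ✓; ∠(FL, LA) = 90.00° ✓; |FL| = 8.600 ✓; bearing(F→S) − bearing(F→L) = 87.00° ✓; |FS| = 8.600 ✓; ∠(FS, SQ) = 90.00° ✓; |SQ| = 21.00 ✗.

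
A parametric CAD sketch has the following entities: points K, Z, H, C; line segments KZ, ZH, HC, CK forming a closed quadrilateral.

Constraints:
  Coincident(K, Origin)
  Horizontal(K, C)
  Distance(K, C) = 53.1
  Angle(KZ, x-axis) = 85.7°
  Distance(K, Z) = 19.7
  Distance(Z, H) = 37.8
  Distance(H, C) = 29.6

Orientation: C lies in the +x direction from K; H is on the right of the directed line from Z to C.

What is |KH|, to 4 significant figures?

27.01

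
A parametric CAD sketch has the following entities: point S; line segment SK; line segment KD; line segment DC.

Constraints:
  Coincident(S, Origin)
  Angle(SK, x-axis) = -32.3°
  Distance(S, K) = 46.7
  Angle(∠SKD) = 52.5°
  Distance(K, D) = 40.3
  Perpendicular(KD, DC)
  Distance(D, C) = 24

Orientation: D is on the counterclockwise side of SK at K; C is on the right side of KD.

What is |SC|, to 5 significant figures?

62.193

∠SKD = 52.5°, so KD runs at -32.3° + (180° − 52.5°) = 95.200° from the x-axis; with |KD| = 40.3, D = K + 40.3·(cos 95.200°, sin 95.200°) = (35.821, 15.180). KD is perpendicular to DC; with |DC| = 24.0 on the right of KD, C = D + 24.0·(0.99588, 0.090633) = (59.722, 17.355). Then |SC| = |C − S| = 62.193.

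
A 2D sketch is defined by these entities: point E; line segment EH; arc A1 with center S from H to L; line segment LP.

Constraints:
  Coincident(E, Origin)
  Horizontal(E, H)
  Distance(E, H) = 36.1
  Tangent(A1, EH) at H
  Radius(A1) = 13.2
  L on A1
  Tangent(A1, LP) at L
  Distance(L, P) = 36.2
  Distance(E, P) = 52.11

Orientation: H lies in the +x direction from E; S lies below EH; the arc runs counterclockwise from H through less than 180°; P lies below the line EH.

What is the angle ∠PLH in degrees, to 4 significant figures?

137.4°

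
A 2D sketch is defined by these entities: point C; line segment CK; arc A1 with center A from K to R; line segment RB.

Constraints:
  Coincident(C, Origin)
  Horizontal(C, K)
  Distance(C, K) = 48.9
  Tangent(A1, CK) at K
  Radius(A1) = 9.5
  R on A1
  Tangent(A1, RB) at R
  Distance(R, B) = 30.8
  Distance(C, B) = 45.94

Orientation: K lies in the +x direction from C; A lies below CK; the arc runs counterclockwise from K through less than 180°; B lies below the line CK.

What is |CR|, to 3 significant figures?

40.5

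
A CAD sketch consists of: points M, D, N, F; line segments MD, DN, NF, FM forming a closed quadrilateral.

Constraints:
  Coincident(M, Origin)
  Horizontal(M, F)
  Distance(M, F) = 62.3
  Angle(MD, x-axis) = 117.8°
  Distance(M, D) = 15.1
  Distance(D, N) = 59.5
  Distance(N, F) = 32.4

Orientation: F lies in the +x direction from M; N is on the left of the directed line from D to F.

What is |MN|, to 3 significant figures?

58.4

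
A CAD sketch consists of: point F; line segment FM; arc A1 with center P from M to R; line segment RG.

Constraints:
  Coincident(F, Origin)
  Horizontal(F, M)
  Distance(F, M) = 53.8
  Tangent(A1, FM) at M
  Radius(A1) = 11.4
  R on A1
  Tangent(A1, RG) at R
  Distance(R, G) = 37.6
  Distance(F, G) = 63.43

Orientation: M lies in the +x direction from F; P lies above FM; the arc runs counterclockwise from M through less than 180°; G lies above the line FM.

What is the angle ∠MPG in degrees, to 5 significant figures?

160.79°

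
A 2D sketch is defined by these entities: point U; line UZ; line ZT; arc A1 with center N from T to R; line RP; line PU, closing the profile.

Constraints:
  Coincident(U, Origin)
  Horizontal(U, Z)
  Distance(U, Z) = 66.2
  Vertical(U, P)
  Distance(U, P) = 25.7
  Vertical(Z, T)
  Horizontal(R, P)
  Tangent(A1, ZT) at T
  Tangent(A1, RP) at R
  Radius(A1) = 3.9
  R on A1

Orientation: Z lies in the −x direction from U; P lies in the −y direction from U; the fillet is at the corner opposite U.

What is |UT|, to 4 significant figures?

69.70

U is at the origin; U and Z share the same y with |UZ| = 66.2 and Z on the −x side, so Z = (-66.20, 0.000). UP is vertical with |UP| = 25.7 and P on the −y side, so P = (0.000, -25.70). The virtual corner opposite U is at (-66.20, -25.70). A1 meets ZT tangentially, so NT is at right angles to ZT and tangency of A1 to RP means the radius NR is perpendicular to RP, with radius 3.9, so the center N sits 3.9 in from both sides at N = (-62.30, -21.80). That places the tangent points at T = (-66.20, -21.80) on ZT and R = (-62.30, -25.70) on RP. Then |UT| = |T − U| = 69.70.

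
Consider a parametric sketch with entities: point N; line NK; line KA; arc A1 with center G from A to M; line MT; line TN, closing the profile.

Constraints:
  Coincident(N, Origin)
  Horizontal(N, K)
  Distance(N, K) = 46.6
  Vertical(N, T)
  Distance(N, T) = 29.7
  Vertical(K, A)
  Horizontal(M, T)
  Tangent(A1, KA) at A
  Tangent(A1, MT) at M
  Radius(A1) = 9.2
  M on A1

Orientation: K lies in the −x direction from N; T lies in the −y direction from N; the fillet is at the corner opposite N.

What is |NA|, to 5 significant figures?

50.910

The virtual corner opposite N is at (-46.600, -29.700). Tangency of A1 to KA means the radius GA is perpendicular to KA and since A1 is tangent to MT there, GM ⟂ MT, with radius 9.2, so the center G sits 9.2 in from both sides at G = (-37.400, -20.500). That places the tangent points at A = (-46.600, -20.500) on KA and M = (-37.400, -29.700) on MT. Then |NA| = |A − N| = 50.910.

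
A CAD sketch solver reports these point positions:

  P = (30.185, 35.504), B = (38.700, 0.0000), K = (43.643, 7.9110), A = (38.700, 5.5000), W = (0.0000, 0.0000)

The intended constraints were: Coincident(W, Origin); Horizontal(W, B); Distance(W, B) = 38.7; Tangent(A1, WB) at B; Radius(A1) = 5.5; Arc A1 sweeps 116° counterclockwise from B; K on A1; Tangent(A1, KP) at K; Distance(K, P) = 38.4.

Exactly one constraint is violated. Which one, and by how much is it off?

Distance(K, P) = 38.4 — off by 7.70.

W = (0.00, 0.00) ✓; W.y = 0.00, B.y = 0.00 ✓; |WB| = 38.70 ✓; ∠(AB, BW) = 90.00° ✓; |AB| = 5.500 ✓; bearing(A→K) − bearing(A→B) = 116.0° ✓; |AK| = 5.500 ✓; ∠(AK, KP) = 90.00° ✓; |KP| = 30.70 ✗.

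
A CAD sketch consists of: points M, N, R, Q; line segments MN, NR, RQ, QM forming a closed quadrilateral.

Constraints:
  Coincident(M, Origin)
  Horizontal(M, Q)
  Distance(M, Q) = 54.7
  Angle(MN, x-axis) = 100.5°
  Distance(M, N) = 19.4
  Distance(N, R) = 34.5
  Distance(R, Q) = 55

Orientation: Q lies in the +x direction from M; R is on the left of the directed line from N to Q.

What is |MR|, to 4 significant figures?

48.19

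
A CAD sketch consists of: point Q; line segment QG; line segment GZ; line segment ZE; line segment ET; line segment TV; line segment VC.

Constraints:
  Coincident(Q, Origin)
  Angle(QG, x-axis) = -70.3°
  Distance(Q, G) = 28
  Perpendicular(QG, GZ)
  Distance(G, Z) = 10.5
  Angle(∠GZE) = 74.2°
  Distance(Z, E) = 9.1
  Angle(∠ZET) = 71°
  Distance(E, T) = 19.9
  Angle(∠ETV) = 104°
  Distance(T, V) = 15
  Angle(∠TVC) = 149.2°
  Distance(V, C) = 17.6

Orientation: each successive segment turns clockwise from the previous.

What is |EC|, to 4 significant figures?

36.42

Q is at the origin; QG runs at -70.3° with length 28.0, so G = (9.439, -26.36). QG is perpendicular to GZ, so GZ runs at -160.3°; with |GZ| = 10.5, Z = (-0.4468, -29.90). ∠GZE = 74.2° gives ZE at 93.90° from the x-axis; with |ZE| = 9.1, E = (-1.066, -20.82). ∠ZET = 71.0° gives ET at -15.10° from the x-axis; with |ET| = 19.9, T = (18.15, -26.01). ∠ETV = 104.0° gives TV at -91.10° from the x-axis; with |TV| = 15.0, V = (17.86, -41.00). ∠TVC = 149.2° gives VC at -121.9° from the x-axis; with |VC| = 17.6, C = (8.559, -55.94). Then |EC| = |C − E| = 36.42.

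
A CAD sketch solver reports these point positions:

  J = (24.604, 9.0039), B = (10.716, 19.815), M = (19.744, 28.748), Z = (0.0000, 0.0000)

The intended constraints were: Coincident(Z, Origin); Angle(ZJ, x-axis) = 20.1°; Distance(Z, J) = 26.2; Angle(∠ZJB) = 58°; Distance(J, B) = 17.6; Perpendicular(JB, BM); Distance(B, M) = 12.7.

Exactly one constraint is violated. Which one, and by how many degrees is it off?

Perpendicular(JB, BM) — off by 7.40°.

Z = (0.00, 0.00) ✓; ZJ at 20.10° ✓; |ZJ| = 26.20 ✓; ∠ZJB = 58.00° ✓; |JB| = 17.60 ✓; ∠(JB, BM) = 97.40° ✗; |BM| = 12.70 ✓.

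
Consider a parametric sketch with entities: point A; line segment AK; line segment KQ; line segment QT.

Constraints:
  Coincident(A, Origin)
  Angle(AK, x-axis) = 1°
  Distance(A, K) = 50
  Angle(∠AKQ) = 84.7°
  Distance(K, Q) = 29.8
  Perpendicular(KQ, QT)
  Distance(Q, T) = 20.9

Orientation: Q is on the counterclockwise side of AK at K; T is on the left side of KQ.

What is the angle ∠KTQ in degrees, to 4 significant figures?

54.96°

∠AKQ = 84.7°, so KQ runs at 1.0° + (180° − 84.7°) = 96.30° from the x-axis; with |KQ| = 29.8, Q = K + 29.8·(cos 96.30°, sin 96.30°) = (46.72, 30.49). The perpendicularity gives QT at right angles to KQ; with |QT| = 20.9 on the left of KQ, T = Q + 20.9·(-0.9940, -0.1097) = (25.95, 28.20). Then cos ∠KTQ = TK·TQ / (|TK||TQ|), giving 54.96°.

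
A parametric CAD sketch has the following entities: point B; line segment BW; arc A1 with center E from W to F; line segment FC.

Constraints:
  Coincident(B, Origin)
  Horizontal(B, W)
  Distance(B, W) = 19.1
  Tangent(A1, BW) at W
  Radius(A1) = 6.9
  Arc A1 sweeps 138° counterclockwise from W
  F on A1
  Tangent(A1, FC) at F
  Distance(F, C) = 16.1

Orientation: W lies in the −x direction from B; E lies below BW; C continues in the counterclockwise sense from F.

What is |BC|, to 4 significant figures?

25.65

B is at the origin; B and W share the same y with |BW| = 19.1 and W on the −x side, so W = (-19.10, 0.000). Since A1 is tangent to BW there, EW ⟂ BW, so E = W + (0, -6.9) = (-19.10, -6.900). On A1, W sits at bearing 90° from E; a 138° counterclockwise sweep puts F at bearing 228°, so F = E + 6.9·(cos 228°, sin 228°) = (-23.72, -12.03). The tangent condition forces EF to be normal to FC, so FC runs along (−sin 228°, cos 228°); with |FC| = 16.1, C = (-11.75, -22.80). Then |BC| = |C − B| = 25.65.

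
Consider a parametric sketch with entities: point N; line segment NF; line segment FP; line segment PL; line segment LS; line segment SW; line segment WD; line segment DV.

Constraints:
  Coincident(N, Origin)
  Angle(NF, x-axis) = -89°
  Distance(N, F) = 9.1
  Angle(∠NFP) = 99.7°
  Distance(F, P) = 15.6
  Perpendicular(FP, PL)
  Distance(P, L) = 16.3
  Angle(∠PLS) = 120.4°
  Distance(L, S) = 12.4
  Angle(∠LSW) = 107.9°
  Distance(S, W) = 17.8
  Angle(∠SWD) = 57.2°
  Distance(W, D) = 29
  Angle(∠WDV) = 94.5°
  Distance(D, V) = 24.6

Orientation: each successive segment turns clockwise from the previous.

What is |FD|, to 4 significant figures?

19.79

N is at the origin; NF runs at -89.0° with length 9.1, so F = (0.1588, -9.099). ∠NFP = 99.7° gives FP at -169.3° from the x-axis; with |FP| = 15.6, P = (-15.17, -12.00). The perpendicularity gives PL at right angles to FP, so PL runs at 100.7°; with |PL| = 16.3, L = (-18.20, 4.022). ∠PLS = 120.4° gives LS at 41.10° from the x-axis; with |LS| = 12.4, S = (-8.852, 12.17). ∠LSW = 107.9° gives SW at -31.00° from the x-axis; with |SW| = 17.8, W = (6.405, 3.005). ∠SWD = 57.2° gives WD at -153.8° from the x-axis; with |WD| = 29.0, D = (-19.62, -9.798). Then |FD| = |D − F| = 19.79.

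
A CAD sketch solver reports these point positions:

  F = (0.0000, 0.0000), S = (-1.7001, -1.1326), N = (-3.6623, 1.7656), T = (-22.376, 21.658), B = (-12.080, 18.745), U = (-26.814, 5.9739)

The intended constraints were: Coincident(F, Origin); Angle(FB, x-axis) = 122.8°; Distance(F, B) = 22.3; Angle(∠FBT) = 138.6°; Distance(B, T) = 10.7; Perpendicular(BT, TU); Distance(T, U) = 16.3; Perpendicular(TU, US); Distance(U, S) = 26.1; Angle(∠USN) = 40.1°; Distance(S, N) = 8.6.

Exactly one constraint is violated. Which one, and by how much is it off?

Distance(S, N) = 8.6 — off by 5.10.

F = (0.00, 0.00) ✓; FB at 122.8° ✓; |FB| = 22.30 ✓; ∠FBT = 138.6° ✓; |BT| = 10.70 ✓; ∠(BT, TU) = 90.00° ✓; |TU| = 16.30 ✓; ∠(TU, US) = 90.00° ✓; |US| = 26.10 ✓; ∠USN = 40.10° ✓; |SN| = 3.500 ✗.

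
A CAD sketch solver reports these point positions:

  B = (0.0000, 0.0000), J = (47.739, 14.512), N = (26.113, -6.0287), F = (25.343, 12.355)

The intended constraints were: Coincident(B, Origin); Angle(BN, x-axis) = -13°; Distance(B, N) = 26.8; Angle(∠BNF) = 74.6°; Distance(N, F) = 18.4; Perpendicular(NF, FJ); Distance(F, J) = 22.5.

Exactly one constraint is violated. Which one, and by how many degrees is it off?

Perpendicular(NF, FJ) — off by 3.10°.

B = (0.00, 0.00) ✓; BN at -13.00° ✓; |BN| = 26.80 ✓; ∠BNF = 74.60° ✓; |NF| = 18.40 ✓; ∠(NF, FJ) = 86.90° ✗; |FJ| = 22.50 ✓.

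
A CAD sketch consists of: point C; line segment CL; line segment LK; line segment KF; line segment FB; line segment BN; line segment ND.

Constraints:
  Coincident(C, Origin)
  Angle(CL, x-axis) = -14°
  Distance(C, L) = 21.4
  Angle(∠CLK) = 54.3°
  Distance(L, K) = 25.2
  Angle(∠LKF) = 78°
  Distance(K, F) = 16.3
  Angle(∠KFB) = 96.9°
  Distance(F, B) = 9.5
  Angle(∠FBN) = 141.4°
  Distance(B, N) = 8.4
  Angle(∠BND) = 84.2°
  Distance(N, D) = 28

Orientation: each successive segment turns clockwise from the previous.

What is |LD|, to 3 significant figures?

29.0

C is at the origin; CL runs at -14.0° with length 21.4, so L = (20.8, -5.18). ∠CLK = 54.3° gives LK at -140° from the x-axis; with |LK| = 25.2, K = (1.55, -21.5). ∠LKF = 78.0° gives KF at 118° from the x-axis; with |KF| = 16.3, F = (-6.18, -7.12). ∠KFB = 96.9° gives FB at 35.2° from the x-axis; with |FB| = 9.5, B = (1.58, -1.65). ∠FBN = 141.4° gives BN at -3.40° from the x-axis; with |BN| = 8.4, N = (9.97, -2.15). ∠BND = 84.2° gives ND at -99.2° from the x-axis; with |ND| = 28.0, D = (5.49, -29.8). Then |LD| = |D − L| = 29.0.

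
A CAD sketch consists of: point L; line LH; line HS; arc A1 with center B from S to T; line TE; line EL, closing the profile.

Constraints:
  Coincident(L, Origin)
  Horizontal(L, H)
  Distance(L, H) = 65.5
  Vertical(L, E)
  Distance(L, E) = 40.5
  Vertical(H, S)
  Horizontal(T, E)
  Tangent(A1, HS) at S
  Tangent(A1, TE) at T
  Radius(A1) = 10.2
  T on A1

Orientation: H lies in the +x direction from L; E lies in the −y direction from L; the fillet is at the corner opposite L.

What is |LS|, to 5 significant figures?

72.169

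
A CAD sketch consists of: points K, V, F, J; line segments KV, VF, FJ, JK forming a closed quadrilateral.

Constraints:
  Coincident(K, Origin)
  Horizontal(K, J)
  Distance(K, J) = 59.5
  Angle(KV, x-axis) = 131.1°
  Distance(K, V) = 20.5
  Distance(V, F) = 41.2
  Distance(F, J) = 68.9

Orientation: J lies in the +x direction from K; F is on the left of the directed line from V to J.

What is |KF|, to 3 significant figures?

49.9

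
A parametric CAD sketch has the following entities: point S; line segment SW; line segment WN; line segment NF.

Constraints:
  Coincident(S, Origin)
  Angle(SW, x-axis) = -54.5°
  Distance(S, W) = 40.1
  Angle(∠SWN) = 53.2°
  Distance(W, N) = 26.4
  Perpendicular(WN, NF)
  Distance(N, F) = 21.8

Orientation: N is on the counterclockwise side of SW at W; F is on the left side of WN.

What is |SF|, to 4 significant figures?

10.58

S is at the origin; SW runs at -54.5° with length 40.1, so W = 40.1·(cos -54.5°, sin -54.5°) = (23.29, -32.65). ∠SWN = 53.2°, so WN runs at -54.5° + (180° − 53.2°) = 72.30° from the x-axis; with |WN| = 26.4, N = W + 26.4·(cos 72.30°, sin 72.30°) = (31.31, -7.496). The perpendicularity gives NF at right angles to WN; with |NF| = 21.8 on the left of WN, F = N + 21.8·(-0.9527, 0.3040) = (10.54, -0.8678). Then |SF| = |F − S| = 10.58.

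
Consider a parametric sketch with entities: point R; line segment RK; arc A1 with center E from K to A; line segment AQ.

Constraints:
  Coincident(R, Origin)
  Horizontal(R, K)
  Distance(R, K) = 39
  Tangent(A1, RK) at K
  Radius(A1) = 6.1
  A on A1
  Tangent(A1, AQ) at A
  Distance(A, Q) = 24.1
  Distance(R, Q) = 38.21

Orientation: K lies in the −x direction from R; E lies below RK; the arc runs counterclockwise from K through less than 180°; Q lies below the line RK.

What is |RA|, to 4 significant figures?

44.58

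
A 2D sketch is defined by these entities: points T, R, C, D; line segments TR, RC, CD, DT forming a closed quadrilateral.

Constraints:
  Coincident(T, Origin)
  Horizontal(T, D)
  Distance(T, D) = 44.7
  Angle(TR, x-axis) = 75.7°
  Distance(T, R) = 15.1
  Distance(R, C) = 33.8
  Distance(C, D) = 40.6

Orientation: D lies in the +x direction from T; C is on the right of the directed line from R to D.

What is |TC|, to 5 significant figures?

20.720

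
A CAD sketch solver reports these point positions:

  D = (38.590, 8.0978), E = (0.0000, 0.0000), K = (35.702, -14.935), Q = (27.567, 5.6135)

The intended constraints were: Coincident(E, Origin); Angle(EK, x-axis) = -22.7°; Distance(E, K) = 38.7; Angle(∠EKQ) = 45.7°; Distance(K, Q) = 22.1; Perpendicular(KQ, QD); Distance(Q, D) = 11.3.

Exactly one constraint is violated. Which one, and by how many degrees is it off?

Perpendicular(KQ, QD) — off by 8.90°.

E = (0.00, 0.00) ✓; EK at -22.70° ✓; |EK| = 38.70 ✓; ∠EKQ = 45.70° ✓; |KQ| = 22.10 ✓; ∠(KQ, QD) = 98.90° ✗; |QD| = 11.30 ✓.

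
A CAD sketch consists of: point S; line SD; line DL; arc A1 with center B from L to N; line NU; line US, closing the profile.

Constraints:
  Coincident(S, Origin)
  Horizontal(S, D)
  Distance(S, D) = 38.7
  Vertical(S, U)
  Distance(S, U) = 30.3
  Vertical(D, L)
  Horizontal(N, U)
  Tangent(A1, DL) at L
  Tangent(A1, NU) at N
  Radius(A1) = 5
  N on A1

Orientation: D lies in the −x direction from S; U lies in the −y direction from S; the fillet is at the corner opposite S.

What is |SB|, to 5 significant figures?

42.140

S is at the origin; SD is horizontal with |SD| = 38.7 and D on the −x side, so D = (-38.700, 0.0000). SU is vertical with |SU| = 30.3 and U on the −y side, so U = (0.0000, -30.300). The virtual corner opposite S is at (-38.700, -30.300). The tangent condition forces BL to be normal to DL and since A1 is tangent to NU there, BN ⟂ NU, with radius 5.0, so the center B sits 5.0 in from both sides at B = (-33.700, -25.300). Then |SB| = |B − S| = 42.140.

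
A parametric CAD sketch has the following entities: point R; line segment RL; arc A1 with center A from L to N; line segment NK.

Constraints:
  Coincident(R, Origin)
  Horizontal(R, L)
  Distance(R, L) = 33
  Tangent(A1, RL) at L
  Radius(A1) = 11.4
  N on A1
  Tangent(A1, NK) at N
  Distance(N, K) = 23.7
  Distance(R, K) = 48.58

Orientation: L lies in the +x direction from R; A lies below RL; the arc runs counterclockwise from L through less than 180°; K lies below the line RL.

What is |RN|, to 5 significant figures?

27.163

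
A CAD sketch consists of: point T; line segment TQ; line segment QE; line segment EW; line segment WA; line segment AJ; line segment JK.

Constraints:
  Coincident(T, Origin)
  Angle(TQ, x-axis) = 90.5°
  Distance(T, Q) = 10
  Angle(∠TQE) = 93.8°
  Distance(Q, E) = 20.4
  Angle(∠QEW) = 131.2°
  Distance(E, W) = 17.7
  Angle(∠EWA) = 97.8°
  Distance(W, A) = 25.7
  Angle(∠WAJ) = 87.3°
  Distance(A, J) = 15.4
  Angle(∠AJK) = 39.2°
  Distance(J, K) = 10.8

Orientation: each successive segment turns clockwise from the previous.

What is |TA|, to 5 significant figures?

27.721

T is at the origin; TQ runs at 90.5° with length 10.0, so Q = (-0.087265, 9.9996). ∠TQE = 93.8° gives QE at 4.3000° from the x-axis; with |QE| = 20.4, E = (20.255, 11.529). ∠QEW = 131.2° gives EW at -44.500° from the x-axis; with |EW| = 17.7, W = (32.880, -0.87691). ∠EWA = 97.8° gives WA at -126.70° from the x-axis; with |WA| = 25.7, A = (17.521, -21.483). Then |TA| = |A − T| = 27.721.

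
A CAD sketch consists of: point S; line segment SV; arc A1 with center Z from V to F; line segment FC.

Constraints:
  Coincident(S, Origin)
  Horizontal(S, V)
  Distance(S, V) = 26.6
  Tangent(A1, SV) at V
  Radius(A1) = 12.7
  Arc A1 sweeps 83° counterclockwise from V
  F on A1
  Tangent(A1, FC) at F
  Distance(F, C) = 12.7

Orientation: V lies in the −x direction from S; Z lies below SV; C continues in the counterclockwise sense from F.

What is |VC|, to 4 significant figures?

27.65

On A1, V sits at bearing 90° from Z; an 83° counterclockwise sweep puts F at bearing 173°, so F = Z + 12.7·(cos 173°, sin 173°) = (-39.21, -11.15). The tangent condition forces ZF to be normal to FC, so FC runs along (−sin 173°, cos 173°); with |FC| = 12.7, C = (-40.75, -23.76). Then |VC| = |C − V| = 27.65.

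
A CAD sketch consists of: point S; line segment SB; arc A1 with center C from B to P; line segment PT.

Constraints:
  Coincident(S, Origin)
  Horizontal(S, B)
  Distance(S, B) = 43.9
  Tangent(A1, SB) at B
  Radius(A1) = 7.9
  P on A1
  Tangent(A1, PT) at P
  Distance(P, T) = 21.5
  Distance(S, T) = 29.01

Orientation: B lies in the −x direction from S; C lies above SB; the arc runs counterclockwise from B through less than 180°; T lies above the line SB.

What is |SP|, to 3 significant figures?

38.4

Checks: ∠(CB, BS) = 90.00° ✓; |CP| = 7.900 ✓; ∠(CP, PT) = 90.00° ✓; |PT| = 21.50 ✓; |ST| = 29.01 ✓.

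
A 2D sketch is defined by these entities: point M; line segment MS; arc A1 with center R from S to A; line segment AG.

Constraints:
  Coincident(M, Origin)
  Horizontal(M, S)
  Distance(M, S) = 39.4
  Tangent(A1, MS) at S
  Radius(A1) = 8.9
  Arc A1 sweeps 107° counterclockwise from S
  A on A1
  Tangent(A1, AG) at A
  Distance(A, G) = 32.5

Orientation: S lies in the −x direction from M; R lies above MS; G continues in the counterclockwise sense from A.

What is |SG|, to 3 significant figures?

42.6

On A1, S sits at bearing -90° from R; a 107° counterclockwise sweep puts A at bearing 17°, so A = R + 8.9·(cos 17°, sin 17°) = (-30.9, 11.5). Tangency of A1 to AG means the radius RA is perpendicular to AG, so AG runs along (−sin 17°, cos 17°); with |AG| = 32.5, G = (-40.4, 42.6). Then |SG| = |G − S| = 42.6.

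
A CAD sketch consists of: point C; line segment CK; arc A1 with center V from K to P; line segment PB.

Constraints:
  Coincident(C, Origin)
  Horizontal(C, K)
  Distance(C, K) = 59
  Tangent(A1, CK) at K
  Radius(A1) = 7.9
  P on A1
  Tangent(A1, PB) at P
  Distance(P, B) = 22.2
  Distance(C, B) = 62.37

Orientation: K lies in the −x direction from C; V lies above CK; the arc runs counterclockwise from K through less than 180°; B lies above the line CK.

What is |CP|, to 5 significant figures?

51.949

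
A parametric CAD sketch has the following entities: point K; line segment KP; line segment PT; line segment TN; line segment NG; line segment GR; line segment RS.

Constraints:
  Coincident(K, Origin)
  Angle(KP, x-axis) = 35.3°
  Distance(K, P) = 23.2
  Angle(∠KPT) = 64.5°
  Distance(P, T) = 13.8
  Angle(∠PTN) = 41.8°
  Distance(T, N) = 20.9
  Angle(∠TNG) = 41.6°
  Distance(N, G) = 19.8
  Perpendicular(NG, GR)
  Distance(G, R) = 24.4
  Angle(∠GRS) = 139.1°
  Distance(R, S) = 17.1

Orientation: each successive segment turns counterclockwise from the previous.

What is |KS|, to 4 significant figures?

28.61

NG ⟂ GR, so GR runs at 157.4°; with |GR| = 24.4, R = (-1.225, 28.03). ∠GRS = 139.1° gives RS at -161.7° from the x-axis; with |RS| = 17.1, S = (-17.46, 22.66). Then |KS| = |S − K| = 28.61.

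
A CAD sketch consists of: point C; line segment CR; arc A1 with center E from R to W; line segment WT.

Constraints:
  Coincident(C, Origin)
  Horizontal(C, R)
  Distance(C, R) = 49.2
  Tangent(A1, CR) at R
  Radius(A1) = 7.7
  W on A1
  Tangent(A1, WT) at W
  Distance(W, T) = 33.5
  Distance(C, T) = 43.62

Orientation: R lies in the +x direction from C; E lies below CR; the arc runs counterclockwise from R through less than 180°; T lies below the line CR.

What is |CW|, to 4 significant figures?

42.54

C is at the origin; C and R share the same y with |CR| = 49.2 and R on the +x side, so R = (49.20, 0.000). Tangency of A1 to CR means the radius ER is perpendicular to CR, so E = R + (0, -7.7) = (49.20, -7.700). Since EW ⟂ WT (tangency), |ET| = √(7.7² + 33.5²) = 34.37 regardless of where W sits on A1. So T lies on both circle(C, 43.62) and circle(E, 34.37); the below-CR intersection is T = (27.19, -34.11). W is the foot of the tangent from T: W = (42.33, -4.221).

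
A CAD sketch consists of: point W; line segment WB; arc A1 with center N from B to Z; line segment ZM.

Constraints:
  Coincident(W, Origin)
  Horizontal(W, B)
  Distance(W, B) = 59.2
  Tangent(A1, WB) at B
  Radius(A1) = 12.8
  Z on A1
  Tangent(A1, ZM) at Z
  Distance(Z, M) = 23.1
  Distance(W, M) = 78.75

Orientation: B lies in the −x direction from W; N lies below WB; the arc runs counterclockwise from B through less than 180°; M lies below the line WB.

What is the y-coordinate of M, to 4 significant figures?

-37.14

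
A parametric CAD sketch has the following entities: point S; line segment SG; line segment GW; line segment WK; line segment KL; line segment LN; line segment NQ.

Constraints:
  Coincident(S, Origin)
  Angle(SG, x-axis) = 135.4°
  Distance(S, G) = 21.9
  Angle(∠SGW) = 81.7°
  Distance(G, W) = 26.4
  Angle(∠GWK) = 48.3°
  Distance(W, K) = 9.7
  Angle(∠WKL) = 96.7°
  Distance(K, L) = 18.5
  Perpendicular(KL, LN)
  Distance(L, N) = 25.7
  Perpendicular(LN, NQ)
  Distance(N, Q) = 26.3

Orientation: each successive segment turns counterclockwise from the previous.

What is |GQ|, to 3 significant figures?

42.1

S is at the origin; SG runs at 135.4° with length 21.9, so G = (-15.6, 15.4). ∠SGW = 81.7° gives GW at -126° from the x-axis; with |GW| = 26.4, W = (-31.2, -5.90). ∠GWK = 48.3° gives WK at 5.40° from the x-axis; with |WK| = 9.7, K = (-21.6, -4.99). ∠WKL = 96.7° gives KL at 88.7° from the x-axis; with |KL| = 18.5, L = (-21.1, 13.5). The perpendicularity gives LN at right angles to KL, so LN runs at 179°; with |LN| = 25.7, N = (-46.8, 14.1). The perpendicularity gives NQ at right angles to LN, so NQ runs at -91.3°; with |NQ| = 26.3, Q = (-47.4, -12.2). Then |GQ| = |Q − G| = 42.1.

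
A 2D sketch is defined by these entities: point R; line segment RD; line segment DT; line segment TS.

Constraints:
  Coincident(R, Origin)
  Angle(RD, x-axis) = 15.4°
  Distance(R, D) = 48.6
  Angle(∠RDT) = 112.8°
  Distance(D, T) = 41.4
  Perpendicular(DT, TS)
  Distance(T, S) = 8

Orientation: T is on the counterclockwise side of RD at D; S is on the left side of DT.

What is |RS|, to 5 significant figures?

70.587

R is at the origin; RD runs at 15.4° with length 48.6, so D = 48.6·(cos 15.4°, sin 15.4°) = (46.855, 12.906). ∠RDT = 112.8°, so DT runs at 15.4° + (180° − 112.8°) = 82.600° from the x-axis; with |DT| = 41.4, T = D + 41.4·(cos 82.600°, sin 82.600°) = (52.187, 53.961). DT ⟂ TS; with |TS| = 8.0 on the left of DT, S = T + 8.0·(-0.99167, 0.12880) = (44.254, 54.992). Then |RS| = |S − R| = 70.587.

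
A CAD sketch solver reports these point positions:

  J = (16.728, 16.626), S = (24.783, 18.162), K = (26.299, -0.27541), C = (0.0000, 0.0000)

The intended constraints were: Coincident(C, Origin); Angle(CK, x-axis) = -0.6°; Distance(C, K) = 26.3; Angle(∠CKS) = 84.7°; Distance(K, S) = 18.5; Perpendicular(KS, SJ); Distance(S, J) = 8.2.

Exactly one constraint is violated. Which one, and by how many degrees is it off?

Perpendicular(KS, SJ) — off by 6.10°.

C = (0.00, 0.00) ✓; CK at -0.6000° ✓; |CK| = 26.30 ✓; ∠CKS = 84.70° ✓; |KS| = 18.50 ✓; ∠(KS, SJ) = 96.10° ✗; |SJ| = 8.200 ✓.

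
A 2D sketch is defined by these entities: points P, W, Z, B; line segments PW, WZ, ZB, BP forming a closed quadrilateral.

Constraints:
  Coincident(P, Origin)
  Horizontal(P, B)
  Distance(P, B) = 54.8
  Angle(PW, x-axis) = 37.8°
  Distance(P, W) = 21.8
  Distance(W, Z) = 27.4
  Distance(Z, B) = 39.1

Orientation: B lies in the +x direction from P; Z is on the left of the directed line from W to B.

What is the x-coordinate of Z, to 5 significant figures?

35.344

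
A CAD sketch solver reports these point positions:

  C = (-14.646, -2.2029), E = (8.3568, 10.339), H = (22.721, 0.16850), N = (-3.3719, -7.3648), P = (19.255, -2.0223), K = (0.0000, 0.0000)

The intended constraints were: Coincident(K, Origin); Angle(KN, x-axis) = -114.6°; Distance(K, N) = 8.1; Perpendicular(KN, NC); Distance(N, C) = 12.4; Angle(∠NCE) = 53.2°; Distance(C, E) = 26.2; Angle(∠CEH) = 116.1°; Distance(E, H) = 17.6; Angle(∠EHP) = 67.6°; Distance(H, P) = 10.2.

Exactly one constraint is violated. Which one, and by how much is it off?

Distance(H, P) = 10.2 — off by 6.10.

K = (0.00, 0.00) ✓; KN at -114.6° ✓; |KN| = 8.100 ✓; ∠(KN, NC) = 90.00° ✓; |NC| = 12.40 ✓; ∠NCE = 53.20° ✓; |CE| = 26.20 ✓; ∠CEH = 116.1° ✓; |EH| = 17.60 ✓; ∠EHP = 67.60° ✓; |HP| = 4.100 ✗.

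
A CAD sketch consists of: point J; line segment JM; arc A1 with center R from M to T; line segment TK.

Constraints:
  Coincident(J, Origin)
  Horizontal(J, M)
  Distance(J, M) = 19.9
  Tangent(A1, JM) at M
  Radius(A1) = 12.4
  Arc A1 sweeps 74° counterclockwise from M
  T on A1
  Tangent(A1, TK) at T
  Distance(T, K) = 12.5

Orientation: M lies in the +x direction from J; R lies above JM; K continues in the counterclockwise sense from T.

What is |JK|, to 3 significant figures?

41.0

J is at the origin; JM is horizontal with |JM| = 19.9 and M on the +x side, so M = (19.9, 0.00). Since A1 is tangent to JM there, RM ⟂ JM, so R = M + (0, 12.4) = (19.9, 12.4). On A1, M sits at bearing -90° from R; a 74° counterclockwise sweep puts T at bearing -16°, so T = R + 12.4·(cos -16°, sin -16°) = (31.8, 8.98). A1 meets TK tangentially, so RT is at right angles to TK, so TK runs along (−sin -16°, cos -16°); with |TK| = 12.5, K = (35.3, 21.0). Then |JK| = |K − J| = 41.0.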